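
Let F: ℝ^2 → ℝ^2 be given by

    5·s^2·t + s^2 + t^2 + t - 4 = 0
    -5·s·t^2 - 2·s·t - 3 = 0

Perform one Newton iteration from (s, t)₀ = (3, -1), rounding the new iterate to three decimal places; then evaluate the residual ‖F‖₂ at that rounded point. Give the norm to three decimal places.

13.634

At (3, -1): F = (-40.000, -12.000).
Jacobian J = [[10·s·t + 2·s, 5·s^2 + 2·t + 1], [-5·t^2 - 2·t, -10·s·t - 2·s]].
At the point, J = [[-24.000, 44.000], [-3.000, 24.000]] (det J = -444.000).
Solving J·Δ = −F gives Δ = (-0.973, 0.378).
Then the next iterate is (s, t)₁ = (2.027, -0.622).
Re-evaluating at (2.027, -0.622): F = (-12.90453, -4.39948), so ‖F‖₂ = 13.634.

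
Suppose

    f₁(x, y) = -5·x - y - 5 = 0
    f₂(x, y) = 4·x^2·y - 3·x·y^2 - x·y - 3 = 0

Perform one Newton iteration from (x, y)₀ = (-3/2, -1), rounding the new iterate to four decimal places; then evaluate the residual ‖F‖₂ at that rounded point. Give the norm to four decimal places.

At (-3/2, -1): F = (3.5000, -9.0000).
Jacobian J = [[-5, -1], [8·x·y - 3·y^2 - y, 4·x^2 - 6·x·y - x]].
At the point, J = [[-5.0000, -1.0000], [10.0000, 1.5000]] (det J = 2.5000).
Solving J·Δ = −F gives Δ = (1.5000, -4.0000).
Then the next iterate is (x, y)₁ = (0.0000, -5.0000).
Re-evaluating at (0.0000, -5.0000): F = (0.0000, -3.0000), so ‖F‖₂ = 3.0000.

3.0000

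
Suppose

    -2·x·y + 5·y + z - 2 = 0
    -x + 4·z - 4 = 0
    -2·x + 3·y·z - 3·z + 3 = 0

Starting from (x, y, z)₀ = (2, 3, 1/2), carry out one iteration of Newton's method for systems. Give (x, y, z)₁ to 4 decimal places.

(1.4769, -2.5077, 1.3692)

At (2, 3, 1/2): F = (1.5000, -4.0000, 2.0000).
Jacobian J = [[-2·y, -2·x + 5, 1], [-1, 0, 4], [-2, 3·z, 3·y - 3]].
At the point, J = [[-6.0000, 1.0000, 1.0000], [-1.0000, 0.0000, 4.0000], [-2.0000, 1.5000, 6.0000]] (det J = 32.5000).
Solving J·Δ = −F gives Δ = (-0.5231, -5.5077, 0.8692).
Then the next iterate is (x, y, z)₁ = (1.4769, -2.5077, 1.3692).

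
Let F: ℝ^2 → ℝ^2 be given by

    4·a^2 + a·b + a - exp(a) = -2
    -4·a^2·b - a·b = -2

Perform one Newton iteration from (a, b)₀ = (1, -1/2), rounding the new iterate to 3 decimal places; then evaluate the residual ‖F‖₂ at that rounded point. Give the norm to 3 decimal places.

At (1, -1/2): F = (3.78172, 4.500).
Jacobian J = [[8·a + b - exp(a) + 1, a], [-8·a·b - b, -4·a^2 - a]].
At the point, J = [[5.78172, 1.000], [4.500, -5.000]] (det J = -33.40859).
Solving J·Δ = −F gives Δ = (-0.701, 0.269).
Then the next iterate is (a, b)₁ = (0.299, -0.231).
Re-evaluating at (0.299, -0.231): F = (1.23903, 2.15168), so ‖F‖₂ = 2.483.

2.483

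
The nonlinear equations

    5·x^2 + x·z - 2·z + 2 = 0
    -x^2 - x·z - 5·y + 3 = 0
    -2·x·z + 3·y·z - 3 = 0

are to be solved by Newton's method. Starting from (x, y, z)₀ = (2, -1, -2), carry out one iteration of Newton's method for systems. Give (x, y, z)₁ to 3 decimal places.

(0.778, 1.647, -3.396)

At (2, -1, -2): F = (22.000, 8.000, 11.000).
Jacobian J = [[10·x + z, 0, x - 2], [-2·x - z, -5, -x], [-2·z, 3·z, -2·x + 3·y]].
At the point, J = [[18.000, 0.000, 0.000], [-2.000, -5.000, -2.000], [4.000, -6.000, -7.000]] (det J = 414.000).
Solving J·Δ = −F gives Δ = (-1.222, 2.647, -1.396).
Then the next iterate is (x, y, z)₁ = (0.778, 1.647, -3.396).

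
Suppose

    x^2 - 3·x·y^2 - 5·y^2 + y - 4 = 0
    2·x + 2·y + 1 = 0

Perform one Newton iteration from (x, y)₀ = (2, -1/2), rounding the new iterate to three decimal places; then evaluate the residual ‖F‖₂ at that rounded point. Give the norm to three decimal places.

At (2, -1/2): F = (-3.250, 4.000).
Jacobian J = [[2·x - 3·y^2, -6·x·y - 10·y + 1], [2, 2]].
At the point, J = [[3.250, 12.000], [2.000, 2.000]] (det J = -17.500).
Solving J·Δ = −F gives Δ = (-3.114, 1.114).
Then the next iterate is (x, y)₁ = (-1.114, 0.614).
Re-evaluating at (-1.114, 0.614): F = (-2.77006, 0.000), so ‖F‖₂ = 2.770.

2.770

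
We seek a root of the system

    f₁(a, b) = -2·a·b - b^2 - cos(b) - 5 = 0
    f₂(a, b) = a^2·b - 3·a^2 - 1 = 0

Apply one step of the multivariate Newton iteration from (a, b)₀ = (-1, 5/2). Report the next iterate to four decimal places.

At (-1, 5/2): F = (-5.448856, -1.5000).
Jacobian J = [[-2·b, -2·a - 2·b + sin(b)], [2·a·b - 6·a, a^2]].
At the point, J = [[-5.0000, -2.401528], [1.0000, 1.0000]] (det J = -2.598472).
Solving J·Δ = −F gives Δ = (-3.4833, 4.9833).
Then the next iterate is (a, b)₁ = (-4.4833, 7.4833).

(-4.4833, 7.4833)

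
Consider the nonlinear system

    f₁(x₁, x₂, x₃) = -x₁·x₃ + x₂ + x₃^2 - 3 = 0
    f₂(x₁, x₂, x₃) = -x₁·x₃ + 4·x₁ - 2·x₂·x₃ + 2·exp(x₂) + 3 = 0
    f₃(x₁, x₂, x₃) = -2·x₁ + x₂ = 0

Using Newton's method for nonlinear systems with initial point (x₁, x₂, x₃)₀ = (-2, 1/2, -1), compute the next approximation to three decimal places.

(0.667, 1.333, -16.045)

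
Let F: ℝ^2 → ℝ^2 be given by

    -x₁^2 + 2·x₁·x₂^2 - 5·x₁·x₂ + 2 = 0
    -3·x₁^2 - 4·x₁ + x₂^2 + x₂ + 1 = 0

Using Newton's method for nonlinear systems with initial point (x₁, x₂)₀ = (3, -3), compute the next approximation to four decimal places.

(1.3357, -2.0772)

At (3, -3): F = (92.0000, -32.0000).
Jacobian J = [[-2·x₁ + 2·x₂^2 - 5·x₂, 4·x₁·x₂ - 5·x₁], [-6·x₁ - 4, 2·x₂ + 1]].
At the point, J = [[27.0000, -51.0000], [-22.0000, -5.0000]] (det J = -1257.0000).
Solving J·Δ = −F gives Δ = (-1.6643, 0.9228).
Then the next iterate is (x₁, x₂)₁ = (1.3357, -2.0772).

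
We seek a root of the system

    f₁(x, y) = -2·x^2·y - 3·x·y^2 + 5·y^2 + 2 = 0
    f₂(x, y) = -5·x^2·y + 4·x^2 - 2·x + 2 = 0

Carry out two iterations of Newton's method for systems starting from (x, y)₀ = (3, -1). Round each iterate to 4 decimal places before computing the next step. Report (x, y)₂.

(1.5699, 0.3065)

At (3, -1): F = (16.0000, 77.0000).
Jacobian J = [[-4·x·y - 3·y^2, -2·x^2 - 6·x·y + 10·y], [-10·x·y + 8·x - 2, -5·x^2]].
At the point, J = [[9.0000, -10.0000], [52.0000, -45.0000]] (det J = 115.0000).
Solving J·Δ = −F gives Δ = (-0.4348, 1.2087).
Then the next iterate is (x, y)₁ = (2.5652, 0.2087).
Round to (2.5652, 0.2087) and repeat: F = (-0.864006, 16.324112), J = [[-2.272096, -14.285646], [13.168028, -32.901255]].
Δ = (-0.9953, 0.0978), so (x, y)₂ = (1.5699, 0.3065).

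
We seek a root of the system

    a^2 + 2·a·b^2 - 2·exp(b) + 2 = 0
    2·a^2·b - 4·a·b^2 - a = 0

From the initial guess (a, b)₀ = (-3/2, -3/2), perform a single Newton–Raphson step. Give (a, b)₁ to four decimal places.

At (-3/2, -3/2): F = (-2.946260, 8.2500).
Jacobian J = [[2·a + 2·b^2, 4·a·b - 2·exp(b)], [4·a·b - 4·b^2 - 1, 2·a^2 - 8·a·b]].
At the point, J = [[1.5000, 8.553740], [-1.0000, -13.5000]] (det J = -11.696260).
Solving J·Δ = −F gives Δ = (-2.6328, 0.8061).
Then the next iterate is (a, b)₁ = (-4.1328, -0.6939).

(-4.1328, -0.6939)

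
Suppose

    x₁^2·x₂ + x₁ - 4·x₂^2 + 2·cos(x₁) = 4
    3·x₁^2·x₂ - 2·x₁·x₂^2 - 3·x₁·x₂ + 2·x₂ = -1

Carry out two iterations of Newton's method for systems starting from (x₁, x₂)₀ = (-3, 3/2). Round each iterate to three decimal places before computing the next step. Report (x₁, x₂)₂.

(8.367, 1.057)

At (-3, 3/2): F = (-4.47998, 71.500).
Jacobian J = [[2·x₁·x₂ - 2·sin(x₁) + 1, x₁^2 - 8·x₂], [6·x₁·x₂ - 2·x₂^2 - 3·x₂, 3·x₁^2 - 4·x₁·x₂ - 3·x₁ + 2]].
At the point, J = [[-7.71776, -3.000], [-36.000, 56.000]] (det J = -540.19456).
Solving J·Δ = −F gives Δ = (-0.067, -1.320).
Then the next iterate is (x₁, x₂)₁ = (-3.067, 0.180).
Round to (-3.067, 0.180) and repeat: F = (-7.49787, 8.29443), J = [[0.04493, 7.96649], [-3.91716, 41.62871]].
Δ = (11.434, 0.877), so (x₁, x₂)₂ = (8.367, 1.057).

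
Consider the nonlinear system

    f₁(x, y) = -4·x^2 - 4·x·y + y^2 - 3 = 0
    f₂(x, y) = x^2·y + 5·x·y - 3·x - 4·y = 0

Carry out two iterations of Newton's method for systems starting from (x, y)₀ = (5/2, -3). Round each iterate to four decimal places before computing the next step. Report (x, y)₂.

(0.8143, -1.2537)

At (5/2, -3): F = (11.0000, -51.7500).
Jacobian J = [[-8·x - 4·y, -4·x + 2·y], [2·x·y + 5·y - 3, x^2 + 5·x - 4]].
At the point, J = [[-8.0000, -16.0000], [-33.0000, 14.7500]] (det J = -646.0000).
Solving J·Δ = −F gives Δ = (-1.0306, 1.2028).
Then the next iterate is (x, y)₁ = (1.4694, -1.7972).
Round to (1.4694, -1.7972) and repeat: F = (2.156605, -14.303828), J = [[-4.5664, -9.4720], [-17.267611, 5.506136]].
Δ = (-0.6551, 0.5435), so (x, y)₂ = (0.8143, -1.2537).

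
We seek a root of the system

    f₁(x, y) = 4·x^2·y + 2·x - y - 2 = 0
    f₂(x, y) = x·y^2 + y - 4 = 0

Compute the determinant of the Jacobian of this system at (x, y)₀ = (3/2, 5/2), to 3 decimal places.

222.000

J = [[8·x·y + 2, 4·x^2 - 1], [y^2, 2·x·y + 1]].
At the point, J = [[32.000, 8.000], [6.250, 8.500]].
det J = 222.000.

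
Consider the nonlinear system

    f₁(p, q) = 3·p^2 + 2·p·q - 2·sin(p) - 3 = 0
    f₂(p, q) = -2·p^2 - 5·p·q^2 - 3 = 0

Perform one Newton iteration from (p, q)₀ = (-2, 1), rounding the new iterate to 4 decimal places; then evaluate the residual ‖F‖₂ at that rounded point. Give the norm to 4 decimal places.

1.2908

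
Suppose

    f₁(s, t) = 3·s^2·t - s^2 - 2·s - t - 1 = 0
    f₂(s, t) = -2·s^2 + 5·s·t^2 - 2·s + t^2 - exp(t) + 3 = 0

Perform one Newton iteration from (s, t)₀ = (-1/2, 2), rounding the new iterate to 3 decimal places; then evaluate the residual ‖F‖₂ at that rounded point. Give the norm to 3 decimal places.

2.148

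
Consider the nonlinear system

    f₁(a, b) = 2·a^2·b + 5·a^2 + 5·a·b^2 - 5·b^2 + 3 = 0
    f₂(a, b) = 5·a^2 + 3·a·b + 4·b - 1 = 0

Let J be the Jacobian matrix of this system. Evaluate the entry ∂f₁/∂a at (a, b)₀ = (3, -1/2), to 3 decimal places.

25.250

∂f₁/∂a = 4·a·b + 10·a + 5·b^2.
At (3, -1/2) this is 25.250.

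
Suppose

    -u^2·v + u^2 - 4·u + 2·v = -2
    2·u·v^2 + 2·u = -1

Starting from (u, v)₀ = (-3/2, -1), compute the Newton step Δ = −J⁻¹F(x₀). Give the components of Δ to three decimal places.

At (-3/2, -1): F = (10.500, -5.000).
Jacobian J = [[-2·u·v + 2·u - 4, -u^2 + 2], [2·v^2 + 2, 4·u·v]].
At the point, J = [[-10.000, -0.250], [4.000, 6.000]] (det J = -59.000).
Solving J·Δ = −F gives Δ = (1.047, 0.136).

(1.047, 0.136)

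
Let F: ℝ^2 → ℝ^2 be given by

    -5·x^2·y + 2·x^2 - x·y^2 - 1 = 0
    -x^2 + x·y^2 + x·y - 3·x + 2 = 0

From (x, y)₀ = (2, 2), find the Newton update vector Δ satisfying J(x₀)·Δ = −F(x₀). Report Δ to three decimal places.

(-0.768, -0.477)

At (2, 2): F = (-41.000, 4.000).
Jacobian J = [[-10·x·y + 4·x - y^2, -5·x^2 - 2·x·y], [-2·x + y^2 + y - 3, 2·x·y + x]].
At the point, J = [[-36.000, -28.000], [-1.000, 10.000]] (det J = -388.000).
Solving J·Δ = −F gives Δ = (-0.768, -0.477).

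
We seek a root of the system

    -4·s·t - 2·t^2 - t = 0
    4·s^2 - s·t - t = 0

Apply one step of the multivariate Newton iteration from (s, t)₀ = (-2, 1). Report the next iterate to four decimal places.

(-1.0213, 0.6383)

At (-2, 1): F = (5.0000, 17.0000).
Jacobian J = [[-4·t, -4·s - 4·t - 1], [8·s - t, -s - 1]].
At the point, J = [[-4.0000, 3.0000], [-17.0000, 1.0000]] (det J = 47.0000).
Solving J·Δ = −F gives Δ = (0.9787, -0.3617).
Then the next iterate is (s, t)₁ = (-1.0213, 0.6383).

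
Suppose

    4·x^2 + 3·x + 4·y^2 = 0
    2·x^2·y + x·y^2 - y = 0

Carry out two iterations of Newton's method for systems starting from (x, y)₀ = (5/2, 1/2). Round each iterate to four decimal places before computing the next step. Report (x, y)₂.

At (5/2, 1/2): F = (33.5000, 6.3750).
Jacobian J = [[8·x + 3, 8·y], [4·x·y + y^2, 2·x^2 + 2·x·y - 1]].
At the point, J = [[23.0000, 4.0000], [5.2500, 14.0000]] (det J = 301.0000).
Solving J·Δ = −F gives Δ = (-1.4734, 0.0972).
Then the next iterate is (x, y)₁ = (1.0266, 0.5972).
Round to (1.0266, 0.5972) and repeat: F = (8.722022, 1.027722), J = [[11.2128, 4.7776], [2.808990, 2.333986]].
Δ = (-1.2115, 1.0177), so (x, y)₂ = (-0.1849, 1.6149).

(-0.1849, 1.6149)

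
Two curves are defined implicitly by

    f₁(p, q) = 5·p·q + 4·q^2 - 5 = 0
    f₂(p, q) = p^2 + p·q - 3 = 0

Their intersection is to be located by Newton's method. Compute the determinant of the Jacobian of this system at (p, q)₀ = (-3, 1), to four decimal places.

-50.0000

J = [[5·q, 5·p + 8·q], [2·p + q, p]].
At the point, J = [[5.0000, -7.0000], [-5.0000, -3.0000]].
det J = -50.0000.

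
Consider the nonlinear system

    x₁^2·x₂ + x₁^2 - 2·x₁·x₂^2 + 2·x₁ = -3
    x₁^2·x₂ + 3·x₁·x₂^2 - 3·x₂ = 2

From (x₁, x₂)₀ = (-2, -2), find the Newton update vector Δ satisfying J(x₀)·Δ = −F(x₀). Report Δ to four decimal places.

(0.3211, 0.8632)

At (-2, -2): F = (11.0000, -28.0000).
Jacobian J = [[2·x₁·x₂ + 2·x₁ - 2·x₂^2 + 2, x₁^2 - 4·x₁·x₂], [2·x₁·x₂ + 3·x₂^2, x₁^2 + 6·x₁·x₂ - 3]].
At the point, J = [[-2.0000, -12.0000], [20.0000, 25.0000]] (det J = 190.0000).
Solving J·Δ = −F gives Δ = (0.3211, 0.8632).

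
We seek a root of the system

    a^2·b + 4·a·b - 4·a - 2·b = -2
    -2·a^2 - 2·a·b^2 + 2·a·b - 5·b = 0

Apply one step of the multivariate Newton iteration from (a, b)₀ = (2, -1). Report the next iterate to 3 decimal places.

(2.056, 0.667)

At (2, -1): F = (-16.000, -11.000).
Jacobian J = [[2·a·b + 4·b - 4, a^2 + 4·a - 2], [-4·a - 2·b^2 + 2·b, -4·a·b + 2·a - 5]].
At the point, J = [[-12.000, 10.000], [-12.000, 7.000]] (det J = 36.000).
Solving J·Δ = −F gives Δ = (0.056, 1.667).
Then the next iterate is (a, b)₁ = (2.056, 0.667).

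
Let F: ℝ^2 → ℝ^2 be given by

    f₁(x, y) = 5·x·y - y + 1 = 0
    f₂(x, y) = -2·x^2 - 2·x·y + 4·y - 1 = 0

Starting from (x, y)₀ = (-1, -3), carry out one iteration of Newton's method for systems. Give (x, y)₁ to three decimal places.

At (-1, -3): F = (19.000, -21.000).
Jacobian J = [[5·y, 5·x - 1], [-4·x - 2·y, -2·x + 4]].
At the point, J = [[-15.000, -6.000], [10.000, 6.000]] (det J = -30.000).
Solving J·Δ = −F gives Δ = (-0.400, 4.167).
Then the next iterate is (x, y)₁ = (-1.400, 1.167).

(-1.400, 1.167)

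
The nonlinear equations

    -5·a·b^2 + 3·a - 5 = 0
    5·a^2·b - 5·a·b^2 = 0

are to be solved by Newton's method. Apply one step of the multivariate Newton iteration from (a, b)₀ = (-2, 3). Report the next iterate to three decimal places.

At (-2, 3): F = (79.000, 150.000).
Jacobian J = [[-5·b^2 + 3, -10·a·b], [10·a·b - 5·b^2, 5·a^2 - 10·a·b]].
At the point, J = [[-42.000, 60.000], [-105.000, 80.000]] (det J = 2940.000).
Solving J·Δ = −F gives Δ = (0.912, -0.679).
Then the next iterate is (a, b)₁ = (-1.088, 2.321).

(-1.088, 2.321)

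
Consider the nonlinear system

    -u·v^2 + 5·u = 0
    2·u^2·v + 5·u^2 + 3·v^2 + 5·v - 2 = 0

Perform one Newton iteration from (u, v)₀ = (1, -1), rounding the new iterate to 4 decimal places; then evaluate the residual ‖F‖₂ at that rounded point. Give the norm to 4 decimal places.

At (1, -1): F = (4.0000, -1.0000).
Jacobian J = [[-v^2 + 5, -2·u·v], [4·u·v + 10·u, 2·u^2 + 6·v + 5]].
At the point, J = [[4.0000, 2.0000], [6.0000, 1.0000]] (det J = -8.0000).
Solving J·Δ = −F gives Δ = (0.7500, -3.5000).
Then the next iterate is (u, v)₁ = (1.7500, -4.5000).
Re-evaluating at (1.7500, -4.5000): F = (-26.6875, 24.0000), so ‖F‖₂ = 35.8918.

35.8918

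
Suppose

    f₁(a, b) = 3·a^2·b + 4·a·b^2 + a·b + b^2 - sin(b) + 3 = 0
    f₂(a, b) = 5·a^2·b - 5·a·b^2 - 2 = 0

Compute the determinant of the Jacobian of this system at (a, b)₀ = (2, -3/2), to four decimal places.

-1064.1679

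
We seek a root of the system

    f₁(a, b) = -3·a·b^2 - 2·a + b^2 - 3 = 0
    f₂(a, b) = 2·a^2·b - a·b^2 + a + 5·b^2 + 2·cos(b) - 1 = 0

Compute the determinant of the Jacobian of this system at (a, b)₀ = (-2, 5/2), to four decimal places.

J = [[-3·b^2 - 2, -6·a·b + 2·b], [4·a·b - b^2 + 1, 2·a^2 - 2·a·b + 10·b - 2·sin(b)]].
At the point, J = [[-20.7500, 35.0000], [-25.2500, 41.803056]].
det J = 16.3366.

16.3366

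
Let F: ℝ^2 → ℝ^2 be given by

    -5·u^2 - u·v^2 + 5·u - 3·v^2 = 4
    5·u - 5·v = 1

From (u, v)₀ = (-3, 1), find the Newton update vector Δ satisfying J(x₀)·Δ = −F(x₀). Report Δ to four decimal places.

(1.8824, -2.3176)

At (-3, 1): F = (-64.0000, -21.0000).
Jacobian J = [[-10·u - v^2 + 5, -2·u·v - 6·v], [5, -5]].
At the point, J = [[34.0000, 0.0000], [5.0000, -5.0000]] (det J = -170.0000).
Solving J·Δ = −F gives Δ = (1.8824, -2.3176).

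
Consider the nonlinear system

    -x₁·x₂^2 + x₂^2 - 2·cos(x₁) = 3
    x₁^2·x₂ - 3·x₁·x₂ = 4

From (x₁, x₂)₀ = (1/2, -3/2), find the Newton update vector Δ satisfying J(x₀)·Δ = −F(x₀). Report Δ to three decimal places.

At (1/2, -3/2): F = (-3.63017, -2.125).
Jacobian J = [[-x₂^2 + 2·sin(x₁), -2·x₁·x₂ + 2·x₂], [2·x₁·x₂ - 3·x₂, x₁^2 - 3·x₁]].
At the point, J = [[-1.29115, -1.500], [3.000, -1.250]] (det J = 6.11394).
Solving J·Δ = −F gives Δ = (-0.221, -2.230).

(-0.221, -2.230)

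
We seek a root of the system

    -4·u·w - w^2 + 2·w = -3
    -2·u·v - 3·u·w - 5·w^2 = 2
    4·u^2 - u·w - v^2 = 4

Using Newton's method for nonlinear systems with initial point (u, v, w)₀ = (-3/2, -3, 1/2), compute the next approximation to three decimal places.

(-0.810, -0.829, -0.267)

At (-3/2, -3, 1/2): F = (6.750, -10.000, -3.250).
Jacobian J = [[-4·w, 0, -4·u - 2·w + 2], [-2·v - 3·w, -2·u, -3·u - 10·w], [8·u - w, -2·v, -u]].
At the point, J = [[-2.000, 0.000, 7.000], [4.500, 3.000, -0.500], [-12.500, 6.000, 1.500]] (det J = 436.500).
Solving J·Δ = −F gives Δ = (0.690, 2.171, -0.767).
Then the next iterate is (u, v, w)₁ = (-0.810, -0.829, -0.267).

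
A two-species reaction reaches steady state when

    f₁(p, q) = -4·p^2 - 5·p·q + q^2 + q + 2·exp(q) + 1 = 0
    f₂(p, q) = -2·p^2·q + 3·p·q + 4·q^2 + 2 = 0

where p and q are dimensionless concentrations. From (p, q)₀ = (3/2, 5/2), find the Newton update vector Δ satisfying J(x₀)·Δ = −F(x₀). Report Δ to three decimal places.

(-1.539, -1.927)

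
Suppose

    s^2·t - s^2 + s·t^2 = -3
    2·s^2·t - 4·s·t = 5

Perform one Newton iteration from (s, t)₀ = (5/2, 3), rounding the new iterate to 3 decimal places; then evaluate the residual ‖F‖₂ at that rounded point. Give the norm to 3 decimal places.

At (5/2, 3): F = (38.000, 2.500).
Jacobian J = [[2·s·t - 2·s + t^2, s^2 + 2·s·t], [4·s·t - 4·t, 2·s^2 - 4·s]].
At the point, J = [[19.000, 21.250], [18.000, 2.500]] (det J = -335.000).
Solving J·Δ = −F gives Δ = (0.125, -1.900).
Then the next iterate is (s, t)₁ = (2.625, 1.100).
Re-evaluating at (2.625, 1.100): F = (6.86531, -1.39062), so ‖F‖₂ = 7.005.

7.005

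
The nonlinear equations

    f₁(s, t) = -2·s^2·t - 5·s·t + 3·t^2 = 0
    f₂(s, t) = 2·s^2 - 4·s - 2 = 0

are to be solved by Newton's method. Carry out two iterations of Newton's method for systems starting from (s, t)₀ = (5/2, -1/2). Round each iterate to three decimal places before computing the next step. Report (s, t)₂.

At (5/2, -1/2): F = (13.250, 0.500).
Jacobian J = [[-4·s·t - 5·t, -2·s^2 - 5·s + 6·t], [4·s - 4, 0]].
At the point, J = [[7.500, -28.000], [6.000, 0.000]] (det J = 168.000).
Solving J·Δ = −F gives Δ = (-0.083, 0.451).
Then the next iterate is (s, t)₁ = (2.417, -0.049).
Round to (2.417, -0.049) and repeat: F = (1.17187, 0.01578), J = [[0.71873, -24.06278], [5.668, 0.000]].
Δ = (-0.003, 0.049), so (s, t)₂ = (2.414, 0.000).

(2.414, 0.000)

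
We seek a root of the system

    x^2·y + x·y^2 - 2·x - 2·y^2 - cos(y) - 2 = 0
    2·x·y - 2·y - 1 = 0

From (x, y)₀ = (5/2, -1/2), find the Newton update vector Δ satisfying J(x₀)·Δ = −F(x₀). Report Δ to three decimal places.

(-2.601, -0.034)

At (5/2, -1/2): F = (-10.87758, -2.500).
Jacobian J = [[2·x·y + y^2 - 2, x^2 + 2·x·y - 4·y + sin(y)], [2·y, 2·x - 2]].
At the point, J = [[-4.250, 5.27057], [-1.000, 3.000]] (det J = -7.47943).
Solving J·Δ = −F gives Δ = (-2.601, -0.034).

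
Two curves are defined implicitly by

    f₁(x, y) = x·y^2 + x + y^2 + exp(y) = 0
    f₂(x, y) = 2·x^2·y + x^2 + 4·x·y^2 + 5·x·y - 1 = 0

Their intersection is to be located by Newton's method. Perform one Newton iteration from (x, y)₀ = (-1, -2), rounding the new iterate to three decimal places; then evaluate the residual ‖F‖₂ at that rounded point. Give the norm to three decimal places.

2.842

At (-1, -2): F = (-0.86466, -10.000).
Jacobian J = [[y^2 + 1, 2·x·y + 2·y + exp(y)], [4·x·y + 2·x + 4·y^2 + 5·y, 2·x^2 + 8·x·y + 5·x]].
At the point, J = [[5.000, 0.13534], [12.000, 13.000]] (det J = 63.37598).
Solving J·Δ = −F gives Δ = (0.156, 0.625).
Then the next iterate is (x, y)₁ = (-0.844, -1.375).
Re-evaluating at (-0.844, -1.375): F = (-0.29622, -2.82684), so ‖F‖₂ = 2.842.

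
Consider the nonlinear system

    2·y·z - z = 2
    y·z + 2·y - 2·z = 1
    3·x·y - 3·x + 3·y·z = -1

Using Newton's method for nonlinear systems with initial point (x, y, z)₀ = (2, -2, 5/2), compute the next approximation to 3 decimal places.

At (2, -2, 5/2): F = (-14.500, -15.000, -32.000).
Jacobian J = [[0, 2·z, 2·y - 1], [0, z + 2, y - 2], [3·y - 3, 3·x + 3·z, 3·y]].
At the point, J = [[0.000, 5.000, -5.000], [0.000, 4.500, -4.000], [-9.000, 13.500, -6.000]] (det J = -22.500).
Solving J·Δ = −F gives Δ = (4.044, 6.800, 3.900).
Then the next iterate is (x, y, z)₁ = (6.044, 4.800, 6.400).

(6.044, 4.800, 6.400)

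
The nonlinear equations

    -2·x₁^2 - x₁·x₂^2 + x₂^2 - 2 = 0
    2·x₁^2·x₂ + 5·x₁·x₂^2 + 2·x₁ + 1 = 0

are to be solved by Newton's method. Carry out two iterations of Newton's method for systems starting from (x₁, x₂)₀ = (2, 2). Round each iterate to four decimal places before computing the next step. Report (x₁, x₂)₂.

At (2, 2): F = (-14.0000, 61.0000).
Jacobian J = [[-4·x₁ - x₂^2, -2·x₁·x₂ + 2·x₂], [4·x₁·x₂ + 5·x₂^2 + 2, 2·x₁^2 + 10·x₁·x₂]].
At the point, J = [[-12.0000, -4.0000], [38.0000, 48.0000]] (det J = -424.0000).
Solving J·Δ = −F gives Δ = (-1.0094, -0.4717).
Then the next iterate is (x₁, x₂)₁ = (0.9906, 1.5283).
Round to (0.9906, 1.5283) and repeat: F = (-3.940621, 17.549333), J = [[-6.298101, 0.028732], [19.734240, 17.101917]].
Δ = (-0.6271, -0.3026), so (x₁, x₂)₂ = (0.3635, 1.2257).

(0.3635, 1.2257)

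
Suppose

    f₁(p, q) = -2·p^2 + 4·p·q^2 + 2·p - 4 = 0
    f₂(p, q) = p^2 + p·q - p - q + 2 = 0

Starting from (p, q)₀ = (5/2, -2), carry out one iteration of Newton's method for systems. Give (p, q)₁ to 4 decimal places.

At (5/2, -2): F = (28.5000, 2.7500).
Jacobian J = [[-4·p + 4·q^2 + 2, 8·p·q], [2·p + q - 1, p - 1]].
At the point, J = [[8.0000, -40.0000], [2.0000, 1.5000]] (det J = 92.0000).
Solving J·Δ = −F gives Δ = (-1.6603, 0.3804).
Then the next iterate is (p, q)₁ = (0.8397, -1.6196).

(0.8397, -1.6196)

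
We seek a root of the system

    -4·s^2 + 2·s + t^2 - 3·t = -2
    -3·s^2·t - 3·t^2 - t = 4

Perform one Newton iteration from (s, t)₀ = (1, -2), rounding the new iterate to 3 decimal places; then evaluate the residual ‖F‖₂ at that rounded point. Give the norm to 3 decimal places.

4.576

At (1, -2): F = (10.000, -8.000).
Jacobian J = [[-8·s + 2, 2·t - 3], [-6·s·t, -3·s^2 - 6·t - 1]].
At the point, J = [[-6.000, -7.000], [12.000, 8.000]] (det J = 36.000).
Solving J·Δ = −F gives Δ = (-0.667, 2.000).
Then the next iterate is (s, t)₁ = (0.333, 0.000).
Re-evaluating at (0.333, 0.000): F = (2.22244, -4.000), so ‖F‖₂ = 4.576.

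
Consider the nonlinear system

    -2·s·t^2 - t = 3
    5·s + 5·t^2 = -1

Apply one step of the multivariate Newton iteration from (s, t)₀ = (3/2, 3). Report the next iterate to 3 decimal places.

(1.560, 1.207)

At (3/2, 3): F = (-33.000, 53.500).
Jacobian J = [[-2·t^2, -4·s·t - 1], [5, 10·t]].
At the point, J = [[-18.000, -19.000], [5.000, 30.000]] (det J = -445.000).
Solving J·Δ = −F gives Δ = (0.060, -1.793).
Then the next iterate is (s, t)₁ = (1.560, 1.207).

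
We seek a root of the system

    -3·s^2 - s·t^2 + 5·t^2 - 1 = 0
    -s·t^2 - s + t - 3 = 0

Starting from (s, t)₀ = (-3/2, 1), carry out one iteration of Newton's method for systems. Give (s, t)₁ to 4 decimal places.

(-1.1897, 0.9052)

At (-3/2, 1): F = (-1.2500, 1.0000).
Jacobian J = [[-6·s - t^2, -2·s·t + 10·t], [-t^2 - 1, -2·s·t + 1]].
At the point, J = [[8.0000, 13.0000], [-2.0000, 4.0000]] (det J = 58.0000).
Solving J·Δ = −F gives Δ = (0.3103, -0.0948).
Then the next iterate is (s, t)₁ = (-1.1897, 0.9052).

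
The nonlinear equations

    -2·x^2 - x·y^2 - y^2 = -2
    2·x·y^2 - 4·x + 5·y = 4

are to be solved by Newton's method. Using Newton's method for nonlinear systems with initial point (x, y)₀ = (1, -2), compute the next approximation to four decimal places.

(14.0000, 12.0000)

At (1, -2): F = (-8.0000, -10.0000).
Jacobian J = [[-4·x - y^2, -2·x·y - 2·y], [2·y^2 - 4, 4·x·y + 5]].
At the point, J = [[-8.0000, 8.0000], [4.0000, -3.0000]] (det J = -8.0000).
Solving J·Δ = −F gives Δ = (13.0000, 14.0000).
Then the next iterate is (x, y)₁ = (14.0000, 12.0000).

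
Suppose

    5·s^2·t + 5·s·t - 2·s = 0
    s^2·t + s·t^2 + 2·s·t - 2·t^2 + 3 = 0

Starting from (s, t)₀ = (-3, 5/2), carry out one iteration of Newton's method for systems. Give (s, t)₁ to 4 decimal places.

(-2.2429, 1.4278)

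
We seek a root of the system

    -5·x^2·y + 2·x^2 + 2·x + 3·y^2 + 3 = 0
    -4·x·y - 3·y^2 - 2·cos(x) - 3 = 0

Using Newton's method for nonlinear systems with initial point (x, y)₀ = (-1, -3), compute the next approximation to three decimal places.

At (-1, -3): F = (45.000, -43.08060).
Jacobian J = [[-10·x·y + 4·x + 2, -5·x^2 + 6·y], [-4·y + 2·sin(x), -4·x - 6·y]].
At the point, J = [[-32.000, -23.000], [10.31706, 22.000]] (det J = -466.70767).
Solving J·Δ = −F gives Δ = (-0.002, 1.959).
Then the next iterate is (x, y)₁ = (-1.002, -1.041).

(-1.002, -1.041)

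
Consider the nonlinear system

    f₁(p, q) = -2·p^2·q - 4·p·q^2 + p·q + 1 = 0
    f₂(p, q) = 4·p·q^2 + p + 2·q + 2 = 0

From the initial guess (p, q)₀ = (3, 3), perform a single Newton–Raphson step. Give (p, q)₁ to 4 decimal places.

At (3, 3): F = (-152.0000, 119.0000).
Jacobian J = [[-4·p·q - 4·q^2 + q, -2·p^2 - 8·p·q + p], [4·q^2 + 1, 8·p·q + 2]].
At the point, J = [[-69.0000, -87.0000], [37.0000, 74.0000]] (det J = -1887.0000).
Solving J·Δ = −F gives Δ = (-0.4743, -1.3710).
Then the next iterate is (p, q)₁ = (2.5257, 1.6290).

(2.5257, 1.6290)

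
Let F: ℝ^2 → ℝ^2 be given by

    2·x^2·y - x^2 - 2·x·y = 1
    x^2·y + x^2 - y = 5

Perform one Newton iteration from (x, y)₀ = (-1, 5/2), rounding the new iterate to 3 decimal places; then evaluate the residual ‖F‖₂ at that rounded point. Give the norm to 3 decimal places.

15.123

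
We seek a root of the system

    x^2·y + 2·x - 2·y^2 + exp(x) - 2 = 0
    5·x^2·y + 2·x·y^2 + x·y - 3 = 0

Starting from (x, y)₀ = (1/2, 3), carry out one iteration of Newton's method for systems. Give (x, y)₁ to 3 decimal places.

(0.493, 1.583)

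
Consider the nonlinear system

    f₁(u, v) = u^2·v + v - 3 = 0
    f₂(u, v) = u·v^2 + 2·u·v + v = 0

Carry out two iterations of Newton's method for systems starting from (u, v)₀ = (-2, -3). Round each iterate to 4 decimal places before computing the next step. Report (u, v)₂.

(0.9341, -1.9456)

At (-2, -3): F = (-18.0000, -9.0000).
Jacobian J = [[2·u·v, u^2 + 1], [v^2 + 2·v, 2·u·v + 2·u + 1]].
At the point, J = [[12.0000, 5.0000], [3.0000, 9.0000]] (det J = 93.0000).
Solving J·Δ = −F gives Δ = (1.2581, 0.5806).
Then the next iterate is (u, v)₁ = (-0.7419, -2.4194).
Round to (-0.7419, -2.4194) and repeat: F = (-6.751076, -3.172203), J = [[3.589906, 1.550416], [1.014696, 3.106106]].
Δ = (1.6760, 0.4738), so (u, v)₂ = (0.9341, -1.9456).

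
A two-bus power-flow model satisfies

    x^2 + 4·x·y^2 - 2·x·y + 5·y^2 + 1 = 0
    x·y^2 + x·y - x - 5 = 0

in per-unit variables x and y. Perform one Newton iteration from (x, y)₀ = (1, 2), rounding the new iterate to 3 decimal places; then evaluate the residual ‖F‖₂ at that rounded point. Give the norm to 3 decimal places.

10.472

At (1, 2): F = (34.000, 0.000).
Jacobian J = [[2·x + 4·y^2 - 2·y, 8·x·y - 2·x + 10·y], [y^2 + y - 1, 2·x·y + x]].
At the point, J = [[14.000, 34.000], [5.000, 5.000]] (det J = -100.000).
Solving J·Δ = −F gives Δ = (1.700, -1.700).
Then the next iterate is (x, y)₁ = (2.700, 0.300).
Re-evaluating at (2.700, 0.300): F = (8.092, -6.647), so ‖F‖₂ = 10.472.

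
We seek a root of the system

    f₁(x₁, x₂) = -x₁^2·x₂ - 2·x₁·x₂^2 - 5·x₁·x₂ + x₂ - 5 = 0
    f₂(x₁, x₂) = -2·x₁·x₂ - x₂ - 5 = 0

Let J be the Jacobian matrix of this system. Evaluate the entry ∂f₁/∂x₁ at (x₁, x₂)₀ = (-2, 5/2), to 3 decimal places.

-15.000

∂f₁/∂x₁ = -2·x₁·x₂ - 2·x₂^2 - 5·x₂.
At (-2, 5/2) this is -15.000.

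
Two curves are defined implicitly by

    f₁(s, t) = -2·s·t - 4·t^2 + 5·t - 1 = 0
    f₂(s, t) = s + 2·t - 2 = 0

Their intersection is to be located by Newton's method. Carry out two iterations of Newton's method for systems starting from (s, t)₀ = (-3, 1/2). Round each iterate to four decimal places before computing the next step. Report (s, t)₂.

At (-3, 1/2): F = (3.5000, -4.0000).
Jacobian J = [[-2·t, -2·s - 8·t + 5], [1, 2]].
At the point, J = [[-1.0000, 7.0000], [1.0000, 2.0000]] (det J = -9.0000).
Solving J·Δ = −F gives Δ = (3.8889, 0.0556).
Then the next iterate is (s, t)₁ = (0.8889, 0.5556).
Round to (0.8889, 0.5556) and repeat: F = (-0.444511, 0.0001), J = [[-1.1112, -1.2226], [1.0000, 2.0000]].
Δ = (-0.8891, 0.4445), so (s, t)₂ = (-0.0002, 1.0001).

(-0.0002, 1.0001)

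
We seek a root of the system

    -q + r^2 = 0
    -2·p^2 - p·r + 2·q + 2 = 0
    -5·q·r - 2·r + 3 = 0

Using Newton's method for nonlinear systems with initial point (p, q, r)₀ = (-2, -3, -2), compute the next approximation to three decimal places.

At (-2, -3, -2): F = (7.000, -16.000, -23.000).
Jacobian J = [[0, -1, 2·r], [-4·p - r, 2, -p], [0, -5·r, -5·q - 2]].
At the point, J = [[0.000, -1.000, -4.000], [10.000, 2.000, 2.000], [0.000, 10.000, 13.000]] (det J = -270.000).
Solving J·Δ = −F gives Δ = (1.244, 0.037, 1.741).
Then the next iterate is (p, q, r)₁ = (-0.756, -2.963, -0.259).

(-0.756, -2.963, -0.259)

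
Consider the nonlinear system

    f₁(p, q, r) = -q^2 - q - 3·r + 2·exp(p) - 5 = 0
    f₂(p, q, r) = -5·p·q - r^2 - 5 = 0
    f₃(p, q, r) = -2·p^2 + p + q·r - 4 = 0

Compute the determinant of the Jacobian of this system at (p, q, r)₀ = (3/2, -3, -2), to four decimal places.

J = [[2·exp(p), -2·q - 1, -3], [-5·q, -5·p, -2·r], [-4·p + 1, r, q]].
At the point, J = [[8.963378, 5.0000, -3.0000], [15.0000, -7.5000, 4.0000], [-5.0000, -2.0000, -3.0000]].
det J = 600.8830.

600.8830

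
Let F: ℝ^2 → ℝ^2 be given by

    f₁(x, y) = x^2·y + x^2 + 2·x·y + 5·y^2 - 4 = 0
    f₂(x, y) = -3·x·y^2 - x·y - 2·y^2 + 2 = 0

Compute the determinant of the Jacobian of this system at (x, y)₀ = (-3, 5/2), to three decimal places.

-13.000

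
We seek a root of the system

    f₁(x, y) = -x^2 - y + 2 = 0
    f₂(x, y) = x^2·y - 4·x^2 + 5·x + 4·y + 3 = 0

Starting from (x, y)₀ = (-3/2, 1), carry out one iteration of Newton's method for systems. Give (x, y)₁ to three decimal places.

(-1.040, 1.130)

At (-3/2, 1): F = (-1.250, -7.250).
Jacobian J = [[-2·x, -1], [2·x·y - 8·x + 5, x^2 + 4]].
At the point, J = [[3.000, -1.000], [14.000, 6.250]] (det J = 32.750).
Solving J·Δ = −F gives Δ = (0.460, 0.130).
Then the next iterate is (x, y)₁ = (-1.040, 1.130).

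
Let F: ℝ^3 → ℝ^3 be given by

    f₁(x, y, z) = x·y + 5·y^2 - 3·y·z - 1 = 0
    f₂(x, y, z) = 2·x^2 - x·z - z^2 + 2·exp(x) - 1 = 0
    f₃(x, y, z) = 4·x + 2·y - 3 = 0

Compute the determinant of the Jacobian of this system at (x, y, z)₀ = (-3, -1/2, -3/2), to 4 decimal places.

J = [[y, x + 10·y - 3·z, -3·y], [4·x - z + 2·exp(x), 0, -x - 2·z], [4, 2, 0]].
At the point, J = [[-0.5000, -3.5000, 1.5000], [-10.400426, 0.0000, 6.0000], [4.0000, 2.0000, 0.0000]].
det J = -109.2013.

-109.2013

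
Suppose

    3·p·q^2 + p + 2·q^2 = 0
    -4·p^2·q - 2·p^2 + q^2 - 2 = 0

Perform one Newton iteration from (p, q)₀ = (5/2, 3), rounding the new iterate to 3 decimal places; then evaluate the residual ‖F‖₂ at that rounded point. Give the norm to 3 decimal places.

At (5/2, 3): F = (88.000, -80.500).
Jacobian J = [[3·q^2 + 1, 6·p·q + 4·q], [-8·p·q - 4·p, -4·p^2 + 2·q]].
At the point, J = [[28.000, 57.000], [-70.000, -19.000]] (det J = 3458.000).
Solving J·Δ = −F gives Δ = (-0.843, -1.130).
Then the next iterate is (p, q)₁ = (1.657, 1.870).
Re-evaluating at (1.657, 1.870): F = (26.03389, -24.53185), so ‖F‖₂ = 35.771.

35.771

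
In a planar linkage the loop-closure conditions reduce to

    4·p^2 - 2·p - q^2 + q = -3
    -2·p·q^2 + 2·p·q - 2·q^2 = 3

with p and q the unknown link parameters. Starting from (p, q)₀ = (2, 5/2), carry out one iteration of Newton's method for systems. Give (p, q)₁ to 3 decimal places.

(0.948, 1.630)

At (2, 5/2): F = (11.250, -30.500).
Jacobian J = [[8·p - 2, -2·q + 1], [-2·q^2 + 2·q, -4·p·q + 2·p - 4·q]].
At the point, J = [[14.000, -4.000], [-7.500, -26.000]] (det J = -394.000).
Solving J·Δ = −F gives Δ = (-1.052, -0.870).
Then the next iterate is (p, q)₁ = (0.948, 1.630).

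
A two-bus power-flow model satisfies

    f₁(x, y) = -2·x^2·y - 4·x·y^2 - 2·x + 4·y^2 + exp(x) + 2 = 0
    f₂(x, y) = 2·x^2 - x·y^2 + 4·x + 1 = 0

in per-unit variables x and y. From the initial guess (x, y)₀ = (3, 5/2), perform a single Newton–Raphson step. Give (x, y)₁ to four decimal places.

At (3, 5/2): F = (-78.914463, 12.2500).
Jacobian J = [[-4·x·y - 4·y^2 + exp(x) - 2, -2·x^2 - 8·x·y + 8·y], [4·x - y^2 + 4, -2·x·y]].
At the point, J = [[-36.914463, -58.0000], [9.7500, -15.0000]] (det J = 1119.216946).
Solving J·Δ = −F gives Δ = (-1.6924, -0.2834).
Then the next iterate is (x, y)₁ = (1.3076, 2.2166).

(1.3076, 2.2166)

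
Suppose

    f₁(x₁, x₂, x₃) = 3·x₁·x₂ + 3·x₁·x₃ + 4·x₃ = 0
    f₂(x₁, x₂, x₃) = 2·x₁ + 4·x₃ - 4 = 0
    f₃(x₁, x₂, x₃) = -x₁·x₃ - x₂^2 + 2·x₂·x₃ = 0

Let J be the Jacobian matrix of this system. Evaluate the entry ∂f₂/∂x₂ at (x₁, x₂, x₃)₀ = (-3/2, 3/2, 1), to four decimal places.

∂f₂/∂x₂ = 0.
At (-3/2, 3/2, 1) this is 0.0000.

0.0000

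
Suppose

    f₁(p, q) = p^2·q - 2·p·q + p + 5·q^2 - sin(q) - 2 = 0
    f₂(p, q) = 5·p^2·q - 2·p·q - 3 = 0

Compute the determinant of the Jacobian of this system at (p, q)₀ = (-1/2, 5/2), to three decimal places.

458.770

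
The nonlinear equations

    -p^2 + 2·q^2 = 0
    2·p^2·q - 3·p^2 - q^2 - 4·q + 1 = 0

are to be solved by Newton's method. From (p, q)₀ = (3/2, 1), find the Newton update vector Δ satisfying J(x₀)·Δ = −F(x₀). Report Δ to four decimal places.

At (3/2, 1): F = (-0.2500, -6.2500).
Jacobian J = [[-2·p, 4·q], [4·p·q - 6·p, 2·p^2 - 2·q - 4]].
At the point, J = [[-3.0000, 4.0000], [-3.0000, -1.5000]] (det J = 16.5000).
Solving J·Δ = −F gives Δ = (-1.5379, -1.0909).

(-1.5379, -1.0909)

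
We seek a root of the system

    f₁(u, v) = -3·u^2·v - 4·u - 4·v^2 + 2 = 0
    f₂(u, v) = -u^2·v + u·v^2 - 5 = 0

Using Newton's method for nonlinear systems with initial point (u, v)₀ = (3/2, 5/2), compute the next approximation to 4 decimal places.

(-0.0895, 2.3597)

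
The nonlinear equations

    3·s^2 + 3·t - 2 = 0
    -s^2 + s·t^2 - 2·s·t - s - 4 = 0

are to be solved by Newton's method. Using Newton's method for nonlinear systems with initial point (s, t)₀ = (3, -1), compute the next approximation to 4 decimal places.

(1.8088, -1.1863)

At (3, -1): F = (22.0000, -7.0000).
Jacobian J = [[6·s, 3], [-2·s + t^2 - 2·t - 1, 2·s·t - 2·s]].
At the point, J = [[18.0000, 3.0000], [-4.0000, -12.0000]] (det J = -204.0000).
Solving J·Δ = −F gives Δ = (-1.1912, -0.1863).
Then the next iterate is (s, t)₁ = (1.8088, -1.1863).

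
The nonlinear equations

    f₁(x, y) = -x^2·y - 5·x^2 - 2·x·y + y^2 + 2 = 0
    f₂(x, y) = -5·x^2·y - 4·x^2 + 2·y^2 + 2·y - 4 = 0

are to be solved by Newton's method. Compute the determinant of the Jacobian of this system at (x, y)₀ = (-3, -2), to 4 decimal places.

J = [[-2·x·y - 10·x - 2·y, -x^2 - 2·x + 2·y], [-10·x·y - 8·x, -5·x^2 + 4·y + 2]].
At the point, J = [[22.0000, -7.0000], [-36.0000, -51.0000]].
det J = -1374.0000.

-1374.0000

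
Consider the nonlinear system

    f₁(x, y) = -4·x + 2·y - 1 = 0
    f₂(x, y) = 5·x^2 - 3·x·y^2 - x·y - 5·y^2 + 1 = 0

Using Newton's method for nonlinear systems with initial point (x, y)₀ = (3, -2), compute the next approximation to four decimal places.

At (3, -2): F = (-17.0000, -4.0000).
Jacobian J = [[-4, 2], [10·x - 3·y^2 - y, -6·x·y - x - 10·y]].
At the point, J = [[-4.0000, 2.0000], [20.0000, 53.0000]] (det J = -252.0000).
Solving J·Δ = −F gives Δ = (-3.5437, 1.4127).
Then the next iterate is (x, y)₁ = (-0.5437, -0.5873).

(-0.5437, -0.5873)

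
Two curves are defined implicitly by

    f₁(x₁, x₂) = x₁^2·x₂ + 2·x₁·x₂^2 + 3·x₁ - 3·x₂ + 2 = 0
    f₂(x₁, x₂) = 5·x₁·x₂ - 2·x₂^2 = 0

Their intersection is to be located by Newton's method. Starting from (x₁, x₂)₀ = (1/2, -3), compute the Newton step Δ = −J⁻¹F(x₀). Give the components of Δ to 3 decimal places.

(-0.599, 1.139)

At (1/2, -3): F = (20.750, -25.500).
Jacobian J = [[2·x₁·x₂ + 2·x₂^2 + 3, x₁^2 + 4·x₁·x₂ - 3], [5·x₂, 5·x₁ - 4·x₂]].
At the point, J = [[18.000, -8.750], [-15.000, 14.500]] (det J = 129.750).
Solving J·Δ = −F gives Δ = (-0.599, 1.139).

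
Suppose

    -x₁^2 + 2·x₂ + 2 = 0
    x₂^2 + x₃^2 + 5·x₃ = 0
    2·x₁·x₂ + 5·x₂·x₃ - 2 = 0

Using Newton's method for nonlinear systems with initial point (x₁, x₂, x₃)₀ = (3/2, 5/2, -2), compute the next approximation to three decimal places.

(2.935, 2.278, -1.139)

At (3/2, 5/2, -2): F = (4.750, 0.250, -19.500).
Jacobian J = [[-2·x₁, 2, 0], [0, 2·x₂, 2·x₃ + 5], [2·x₂, 2·x₁ + 5·x₃, 5·x₂]].
At the point, J = [[-3.000, 2.000, 0.000], [0.000, 5.000, 1.000], [5.000, -7.000, 12.500]] (det J = -198.500).
Solving J·Δ = −F gives Δ = (1.435, -0.222, 0.861).
Then the next iterate is (x₁, x₂, x₃)₁ = (2.935, 2.278, -1.139).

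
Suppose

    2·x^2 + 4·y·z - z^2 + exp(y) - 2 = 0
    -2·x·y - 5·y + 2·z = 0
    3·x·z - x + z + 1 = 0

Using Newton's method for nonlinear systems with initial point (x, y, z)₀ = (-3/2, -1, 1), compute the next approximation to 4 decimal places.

At (-3/2, -1, 1): F = (-2.132121, 4.0000, -1.0000).
Jacobian J = [[4·x, 4·z + exp(y), 4·y - 2·z], [-2·y, -2·x - 5, 2], [3·z - 1, 0, 3·x + 1]].
At the point, J = [[-6.0000, 4.367879, -6.0000], [2.0000, -2.0000, 2.0000], [2.0000, 0.0000, -3.5000]] (det J = -17.953326).
Solving J·Δ = −F gives Δ = (2.7566, 6.0460, 1.2895).
Then the next iterate is (x, y, z)₁ = (1.2566, 5.0460, 2.2895).

(1.2566, 5.0460, 2.2895)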